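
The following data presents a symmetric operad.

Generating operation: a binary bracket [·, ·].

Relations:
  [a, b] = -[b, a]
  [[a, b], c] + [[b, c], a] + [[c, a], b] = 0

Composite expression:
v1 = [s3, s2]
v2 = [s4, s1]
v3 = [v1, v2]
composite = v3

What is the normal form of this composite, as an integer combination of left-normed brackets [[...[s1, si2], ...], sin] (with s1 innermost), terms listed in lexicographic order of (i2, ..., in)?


-[[[s1, s4], s2], s3] + [[[s1, s4], s3], s2]


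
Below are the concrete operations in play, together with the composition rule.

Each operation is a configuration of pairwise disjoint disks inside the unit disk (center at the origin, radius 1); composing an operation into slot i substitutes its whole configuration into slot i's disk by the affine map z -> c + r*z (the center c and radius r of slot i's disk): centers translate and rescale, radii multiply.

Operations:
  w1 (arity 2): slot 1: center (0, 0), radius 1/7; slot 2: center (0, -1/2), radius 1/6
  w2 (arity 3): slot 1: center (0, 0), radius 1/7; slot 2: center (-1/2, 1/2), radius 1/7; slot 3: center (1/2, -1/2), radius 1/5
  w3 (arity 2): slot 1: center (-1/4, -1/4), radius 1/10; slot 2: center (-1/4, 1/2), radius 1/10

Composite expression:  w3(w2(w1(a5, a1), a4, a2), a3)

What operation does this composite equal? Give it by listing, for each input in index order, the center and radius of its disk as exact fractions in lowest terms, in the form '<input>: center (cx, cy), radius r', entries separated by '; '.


a1: center (-1/4, -9/35), radius 1/420; a2: center (-1/5, -3/10), radius 1/50; a3: center (-1/4, 1/2), radius 1/10; a4: center (-3/10, -1/5), radius 1/70; a5: center (-1/4, -1/4), radius 1/490

Each a-disk chains the slot maps above it in w3; radii multiply.
a5 passes through 3 substitutions, ending at center (-1/4, -1/4), radius 1/490
a1 passes through 3 substitutions, ending at center (-1/4, -9/35), radius 1/420
a4 passes through 2 substitutions, ending at center (-3/10, -1/5), radius 1/70
a2 passes through 2 substitutions, ending at center (-1/5, -3/10), radius 1/50
a3 passes through 1 substitution, ending at center (-1/4, 1/2), radius 1/10


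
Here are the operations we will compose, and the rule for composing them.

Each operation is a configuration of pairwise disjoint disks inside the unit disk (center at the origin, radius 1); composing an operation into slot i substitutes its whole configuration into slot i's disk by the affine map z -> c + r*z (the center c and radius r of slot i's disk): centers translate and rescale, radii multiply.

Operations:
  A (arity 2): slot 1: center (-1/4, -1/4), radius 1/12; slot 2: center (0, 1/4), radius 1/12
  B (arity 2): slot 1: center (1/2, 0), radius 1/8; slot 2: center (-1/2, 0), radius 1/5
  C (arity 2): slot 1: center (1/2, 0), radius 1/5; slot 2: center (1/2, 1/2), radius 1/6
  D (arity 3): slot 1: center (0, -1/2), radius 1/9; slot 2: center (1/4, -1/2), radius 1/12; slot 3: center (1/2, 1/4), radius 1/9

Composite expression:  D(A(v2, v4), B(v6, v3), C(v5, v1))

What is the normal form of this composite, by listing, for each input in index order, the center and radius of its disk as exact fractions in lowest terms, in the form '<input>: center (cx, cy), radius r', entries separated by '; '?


v1: center (5/9, 11/36), radius 1/54; v2: center (-1/36, -19/36), radius 1/108; v3: center (5/24, -1/2), radius 1/60; v4: center (0, -17/36), radius 1/108; v5: center (5/9, 1/4), radius 1/45; v6: center (7/24, -1/2), radius 1/96


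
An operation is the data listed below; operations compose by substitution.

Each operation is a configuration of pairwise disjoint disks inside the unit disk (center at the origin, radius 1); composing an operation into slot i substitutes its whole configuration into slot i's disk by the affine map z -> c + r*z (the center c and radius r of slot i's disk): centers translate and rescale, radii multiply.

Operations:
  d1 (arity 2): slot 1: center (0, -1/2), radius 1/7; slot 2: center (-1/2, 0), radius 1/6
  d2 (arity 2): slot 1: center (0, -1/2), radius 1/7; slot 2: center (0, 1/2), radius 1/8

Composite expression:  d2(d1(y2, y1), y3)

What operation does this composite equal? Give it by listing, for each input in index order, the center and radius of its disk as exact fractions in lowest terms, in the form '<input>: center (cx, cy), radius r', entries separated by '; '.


y1: center (-1/14, -1/2), radius 1/42; y2: center (0, -4/7), radius 1/49; y3: center (0, 1/2), radius 1/8

Follow each y-input down from d2: c' goes to c + r*c', radius to r*r'.
for y2, the 2-step affine chain lands on center (0, -4/7), radius 1/49
for y1, the 2-step affine chain lands on center (-1/14, -1/2), radius 1/42
for y3, the 1-step affine chain lands on center (0, 1/2), radius 1/8


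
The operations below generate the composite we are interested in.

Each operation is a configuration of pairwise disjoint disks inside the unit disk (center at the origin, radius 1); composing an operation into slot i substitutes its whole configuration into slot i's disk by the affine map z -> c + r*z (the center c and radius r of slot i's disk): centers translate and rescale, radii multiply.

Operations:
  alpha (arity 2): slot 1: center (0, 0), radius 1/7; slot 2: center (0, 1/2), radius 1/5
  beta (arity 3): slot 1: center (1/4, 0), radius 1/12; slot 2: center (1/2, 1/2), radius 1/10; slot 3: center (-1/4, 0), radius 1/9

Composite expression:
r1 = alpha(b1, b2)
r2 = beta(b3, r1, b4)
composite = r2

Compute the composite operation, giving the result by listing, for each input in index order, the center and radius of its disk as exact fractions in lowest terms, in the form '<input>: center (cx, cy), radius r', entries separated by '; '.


b1: center (1/2, 1/2), radius 1/70; b2: center (1/2, 11/20), radius 1/50; b3: center (1/4, 0), radius 1/12; b4: center (-1/4, 0), radius 1/9

Affine substitution under beta: radii multiply and b-centers shift.
input b3: composing its 1 substitution step yields center (1/4, 0), radius 1/12
input b1: composing its 2 substitution steps yields center (1/2, 1/2), radius 1/70
input b2: composing its 2 substitution steps yields center (1/2, 11/20), radius 1/50
input b4: composing its 1 substitution step yields center (-1/4, 0), radius 1/9


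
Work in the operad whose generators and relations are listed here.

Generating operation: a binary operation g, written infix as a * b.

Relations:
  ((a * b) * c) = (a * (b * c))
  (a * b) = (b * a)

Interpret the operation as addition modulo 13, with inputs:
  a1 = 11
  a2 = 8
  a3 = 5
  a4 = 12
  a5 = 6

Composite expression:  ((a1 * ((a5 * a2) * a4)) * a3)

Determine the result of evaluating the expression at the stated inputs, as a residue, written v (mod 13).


(a5 * a2) = 1
((a5 * a2) * a4) = 0
(a1 * ((a5 * a2) * a4)) = 11
((a1 * ((a5 * a2) * a4)) * a3) = 3

3 (mod 13)


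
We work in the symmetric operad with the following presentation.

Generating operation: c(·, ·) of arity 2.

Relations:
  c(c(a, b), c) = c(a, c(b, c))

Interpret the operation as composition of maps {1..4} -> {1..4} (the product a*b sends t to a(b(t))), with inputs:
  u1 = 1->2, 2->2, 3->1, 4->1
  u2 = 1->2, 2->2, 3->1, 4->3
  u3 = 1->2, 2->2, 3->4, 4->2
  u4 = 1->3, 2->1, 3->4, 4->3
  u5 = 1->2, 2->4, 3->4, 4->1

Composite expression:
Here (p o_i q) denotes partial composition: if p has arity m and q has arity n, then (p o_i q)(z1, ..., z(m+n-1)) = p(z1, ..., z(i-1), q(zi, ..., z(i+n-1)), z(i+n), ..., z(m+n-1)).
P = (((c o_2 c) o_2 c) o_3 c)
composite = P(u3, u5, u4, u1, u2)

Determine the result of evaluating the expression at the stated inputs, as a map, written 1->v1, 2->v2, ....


1->2, 2->2, 3->2, 4->2


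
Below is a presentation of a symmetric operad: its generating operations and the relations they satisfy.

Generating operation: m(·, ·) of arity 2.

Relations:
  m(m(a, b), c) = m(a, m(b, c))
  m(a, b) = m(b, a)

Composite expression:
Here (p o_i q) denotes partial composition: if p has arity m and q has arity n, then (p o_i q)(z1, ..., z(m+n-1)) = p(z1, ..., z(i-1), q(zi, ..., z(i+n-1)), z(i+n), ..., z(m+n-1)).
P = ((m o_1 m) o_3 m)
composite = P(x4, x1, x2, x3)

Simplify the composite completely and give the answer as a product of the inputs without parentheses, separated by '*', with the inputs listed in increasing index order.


x1 * x2 * x3 * x4


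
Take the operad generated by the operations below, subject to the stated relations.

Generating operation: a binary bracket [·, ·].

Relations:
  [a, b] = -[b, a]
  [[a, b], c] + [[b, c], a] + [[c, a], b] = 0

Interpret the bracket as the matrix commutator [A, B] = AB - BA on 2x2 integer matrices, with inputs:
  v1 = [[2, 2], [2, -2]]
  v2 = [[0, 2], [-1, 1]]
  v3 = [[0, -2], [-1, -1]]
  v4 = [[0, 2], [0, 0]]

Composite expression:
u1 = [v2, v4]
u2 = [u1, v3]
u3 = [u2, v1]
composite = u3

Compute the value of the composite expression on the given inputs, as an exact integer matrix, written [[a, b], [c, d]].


[[-20, 32], [8, 20]]

[v2, v4] = [[2, -2], [0, -2]]
[[v2, v4], v3] = [[2, -6], [4, -2]]
[[[v2, v4], v3], v1] = [[-20, 32], [8, 20]]


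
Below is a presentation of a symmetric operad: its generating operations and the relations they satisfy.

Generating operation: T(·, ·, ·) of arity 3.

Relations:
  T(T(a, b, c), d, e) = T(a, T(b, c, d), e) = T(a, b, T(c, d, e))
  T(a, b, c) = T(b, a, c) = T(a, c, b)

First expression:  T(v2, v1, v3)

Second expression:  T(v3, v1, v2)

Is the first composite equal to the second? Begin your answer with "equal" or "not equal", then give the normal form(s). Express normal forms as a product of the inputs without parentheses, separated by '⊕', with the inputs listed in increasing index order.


equal; both compose to v1 ⊕ v2 ⊕ v3

Reducing the first expression gives v1 ⊕ v2 ⊕ v3
Reducing the second expression gives v1 ⊕ v2 ⊕ v3
Identical normal forms: equal.


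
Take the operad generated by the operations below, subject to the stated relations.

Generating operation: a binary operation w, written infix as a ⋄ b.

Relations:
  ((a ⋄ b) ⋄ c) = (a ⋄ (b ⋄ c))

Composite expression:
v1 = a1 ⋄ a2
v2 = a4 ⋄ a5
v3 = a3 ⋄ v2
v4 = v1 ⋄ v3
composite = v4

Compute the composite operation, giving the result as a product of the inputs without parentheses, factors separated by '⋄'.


Every regrouping of w is equal, so read the a-inputs in written order.
(a1 ⋄ a2) linearizes to a1 ⋄ a2
(a4 ⋄ a5) linearizes to a4 ⋄ a5
(a3 ⋄ (a4 ⋄ a5)) linearizes to a3 ⋄ a4 ⋄ a5
((a1 ⋄ a2) ⋄ (a3 ⋄ (a4 ⋄ a5))) linearizes to a1 ⋄ a2 ⋄ a3 ⋄ a4 ⋄ a5

a1 ⋄ a2 ⋄ a3 ⋄ a4 ⋄ a5


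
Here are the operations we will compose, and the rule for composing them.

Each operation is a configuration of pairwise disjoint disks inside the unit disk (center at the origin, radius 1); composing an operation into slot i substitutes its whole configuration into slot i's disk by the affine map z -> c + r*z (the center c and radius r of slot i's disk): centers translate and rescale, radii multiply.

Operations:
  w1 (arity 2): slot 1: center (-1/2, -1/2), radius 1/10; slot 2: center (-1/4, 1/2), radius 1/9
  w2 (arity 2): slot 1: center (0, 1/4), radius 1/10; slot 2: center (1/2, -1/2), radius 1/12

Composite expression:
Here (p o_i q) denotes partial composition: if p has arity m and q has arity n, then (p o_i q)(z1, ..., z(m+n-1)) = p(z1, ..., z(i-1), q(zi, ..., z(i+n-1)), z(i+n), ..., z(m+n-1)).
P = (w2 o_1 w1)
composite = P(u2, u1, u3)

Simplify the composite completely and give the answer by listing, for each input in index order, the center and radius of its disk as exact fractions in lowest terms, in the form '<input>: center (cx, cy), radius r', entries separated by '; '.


u1: center (-1/40, 3/10), radius 1/90; u2: center (-1/20, 1/5), radius 1/100; u3: center (1/2, -1/2), radius 1/12

Below w2, radii multiply path by path; the u-disk centers shift.
input u2: applying the 2 nested substitutions gives center (-1/20, 1/5), radius 1/100
input u1: applying the 2 nested substitutions gives center (-1/40, 3/10), radius 1/90
input u3: applying the 1 nested substitution gives center (1/2, -1/2), radius 1/12


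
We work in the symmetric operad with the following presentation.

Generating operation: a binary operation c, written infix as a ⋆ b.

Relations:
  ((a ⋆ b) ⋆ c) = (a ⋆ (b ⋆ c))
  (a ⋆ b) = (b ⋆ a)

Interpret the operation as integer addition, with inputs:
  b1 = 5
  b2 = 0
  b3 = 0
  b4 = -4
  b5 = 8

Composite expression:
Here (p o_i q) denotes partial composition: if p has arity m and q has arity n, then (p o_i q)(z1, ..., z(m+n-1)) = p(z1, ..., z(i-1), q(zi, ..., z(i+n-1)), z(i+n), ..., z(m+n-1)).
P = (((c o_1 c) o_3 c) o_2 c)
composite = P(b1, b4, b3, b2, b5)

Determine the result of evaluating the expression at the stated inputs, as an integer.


(b4 ⋆ b3) = -4
(b1 ⋆ (b4 ⋆ b3)) = 1
(b2 ⋆ b5) = 8
((b1 ⋆ (b4 ⋆ b3)) ⋆ (b2 ⋆ b5)) = 9

9


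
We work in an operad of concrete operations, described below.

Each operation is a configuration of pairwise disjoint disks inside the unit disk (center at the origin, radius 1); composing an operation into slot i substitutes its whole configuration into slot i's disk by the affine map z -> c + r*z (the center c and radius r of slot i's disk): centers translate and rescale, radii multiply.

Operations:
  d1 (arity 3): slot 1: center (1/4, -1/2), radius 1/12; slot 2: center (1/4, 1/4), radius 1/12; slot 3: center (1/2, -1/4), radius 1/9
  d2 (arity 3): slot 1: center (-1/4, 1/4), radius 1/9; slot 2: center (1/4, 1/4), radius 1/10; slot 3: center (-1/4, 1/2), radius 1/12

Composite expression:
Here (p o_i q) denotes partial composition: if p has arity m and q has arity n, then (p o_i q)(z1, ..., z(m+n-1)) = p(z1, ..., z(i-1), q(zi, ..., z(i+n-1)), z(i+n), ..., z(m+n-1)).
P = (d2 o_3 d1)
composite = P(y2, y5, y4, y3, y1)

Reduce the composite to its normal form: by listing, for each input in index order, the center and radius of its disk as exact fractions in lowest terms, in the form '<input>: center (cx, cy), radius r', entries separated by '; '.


y1: center (-5/24, 23/48), radius 1/108; y2: center (-1/4, 1/4), radius 1/9; y3: center (-11/48, 25/48), radius 1/144; y4: center (-11/48, 11/24), radius 1/144; y5: center (1/4, 1/4), radius 1/10

Nesting under d2 composes maps z -> c + r*z down each y-path.
input y2: composing its 1 substitution step yields center (-1/4, 1/4), radius 1/9
input y5: composing its 1 substitution step yields center (1/4, 1/4), radius 1/10
input y4: composing its 2 substitution steps yields center (-11/48, 11/24), radius 1/144
input y3: composing its 2 substitution steps yields center (-11/48, 25/48), radius 1/144
input y1: composing its 2 substitution steps yields center (-5/24, 23/48), radius 1/108


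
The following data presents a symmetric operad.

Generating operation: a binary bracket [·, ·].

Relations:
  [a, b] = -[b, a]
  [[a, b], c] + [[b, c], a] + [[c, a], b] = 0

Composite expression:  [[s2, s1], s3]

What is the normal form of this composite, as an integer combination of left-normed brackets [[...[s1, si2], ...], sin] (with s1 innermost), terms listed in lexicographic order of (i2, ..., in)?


-[[s1, s2], s3]

Skip Jacobi rewriting: expand, keep s1-initial words, read off terms.
Composite bracket: [[s2, s1], s3]
Applying ab - ba throughout gives 4 signed words (2^2 = 4).
Words beginning with s1 determine it all:
  sign of s1s2s3 is -1, so it contributes -[[s1, s2], s3]


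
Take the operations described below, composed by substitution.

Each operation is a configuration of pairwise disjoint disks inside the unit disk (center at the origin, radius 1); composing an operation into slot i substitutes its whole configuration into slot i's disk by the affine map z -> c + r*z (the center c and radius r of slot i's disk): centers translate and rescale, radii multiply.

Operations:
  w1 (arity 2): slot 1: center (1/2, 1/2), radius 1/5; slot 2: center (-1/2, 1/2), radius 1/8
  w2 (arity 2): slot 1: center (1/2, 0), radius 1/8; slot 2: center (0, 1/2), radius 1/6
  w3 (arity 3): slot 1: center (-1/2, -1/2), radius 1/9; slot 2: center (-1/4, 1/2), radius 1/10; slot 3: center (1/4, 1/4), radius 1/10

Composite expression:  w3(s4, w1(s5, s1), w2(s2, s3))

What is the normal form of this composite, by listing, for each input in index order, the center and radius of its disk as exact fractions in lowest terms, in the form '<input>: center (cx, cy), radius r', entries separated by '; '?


s1: center (-3/10, 11/20), radius 1/80; s2: center (3/10, 1/4), radius 1/80; s3: center (1/4, 3/10), radius 1/60; s4: center (-1/2, -1/2), radius 1/9; s5: center (-1/5, 11/20), radius 1/50

Nesting under w3 composes maps z -> c + r*z down each s-path.
input s4: applying the 1 nested substitution gives center (-1/2, -1/2), radius 1/9
input s5: applying the 2 nested substitutions gives center (-1/5, 11/20), radius 1/50
input s1: applying the 2 nested substitutions gives center (-3/10, 11/20), radius 1/80
input s2: applying the 2 nested substitutions gives center (3/10, 1/4), radius 1/80
input s3: applying the 2 nested substitutions gives center (1/4, 3/10), radius 1/60


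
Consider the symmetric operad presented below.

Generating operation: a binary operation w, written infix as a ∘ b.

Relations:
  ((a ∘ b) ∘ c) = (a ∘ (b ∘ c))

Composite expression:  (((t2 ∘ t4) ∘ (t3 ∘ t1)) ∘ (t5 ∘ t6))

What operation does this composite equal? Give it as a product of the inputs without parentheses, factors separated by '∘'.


The w-tree's shape is irrelevant; the t-reading-order decides.
(t2 ∘ t4) flattens to t2 ∘ t4
(t3 ∘ t1) flattens to t3 ∘ t1
((t2 ∘ t4) ∘ (t3 ∘ t1)) flattens to t2 ∘ t4 ∘ t3 ∘ t1
(t5 ∘ t6) flattens to t5 ∘ t6
(((t2 ∘ t4) ∘ (t3 ∘ t1)) ∘ (t5 ∘ t6)) flattens to t2 ∘ t4 ∘ t3 ∘ t1 ∘ t5 ∘ t6

t2 ∘ t4 ∘ t3 ∘ t1 ∘ t5 ∘ t6


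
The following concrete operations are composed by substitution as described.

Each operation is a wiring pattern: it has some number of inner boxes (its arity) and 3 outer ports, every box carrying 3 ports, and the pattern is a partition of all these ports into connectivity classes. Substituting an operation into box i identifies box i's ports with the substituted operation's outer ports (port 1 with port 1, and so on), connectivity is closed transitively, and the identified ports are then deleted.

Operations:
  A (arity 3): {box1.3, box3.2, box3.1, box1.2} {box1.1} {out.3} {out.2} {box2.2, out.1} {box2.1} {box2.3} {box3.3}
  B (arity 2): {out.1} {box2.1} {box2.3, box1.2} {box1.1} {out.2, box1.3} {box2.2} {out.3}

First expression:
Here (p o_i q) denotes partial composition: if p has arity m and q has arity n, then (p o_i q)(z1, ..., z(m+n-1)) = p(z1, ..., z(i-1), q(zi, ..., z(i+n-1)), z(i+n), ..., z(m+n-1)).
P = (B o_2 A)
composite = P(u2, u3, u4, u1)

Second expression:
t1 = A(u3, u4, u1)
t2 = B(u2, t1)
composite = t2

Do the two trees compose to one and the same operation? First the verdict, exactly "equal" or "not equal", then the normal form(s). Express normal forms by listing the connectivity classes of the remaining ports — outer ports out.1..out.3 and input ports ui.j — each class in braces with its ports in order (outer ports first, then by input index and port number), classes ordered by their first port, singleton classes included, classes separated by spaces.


equal: each reduces to {out.1} {out.2, u2.3} {out.3} {u1.1, u1.2, u3.2, u3.3} {u1.3} {u2.1} {u2.2} {u3.1} {u4.1} {u4.2} {u4.3}


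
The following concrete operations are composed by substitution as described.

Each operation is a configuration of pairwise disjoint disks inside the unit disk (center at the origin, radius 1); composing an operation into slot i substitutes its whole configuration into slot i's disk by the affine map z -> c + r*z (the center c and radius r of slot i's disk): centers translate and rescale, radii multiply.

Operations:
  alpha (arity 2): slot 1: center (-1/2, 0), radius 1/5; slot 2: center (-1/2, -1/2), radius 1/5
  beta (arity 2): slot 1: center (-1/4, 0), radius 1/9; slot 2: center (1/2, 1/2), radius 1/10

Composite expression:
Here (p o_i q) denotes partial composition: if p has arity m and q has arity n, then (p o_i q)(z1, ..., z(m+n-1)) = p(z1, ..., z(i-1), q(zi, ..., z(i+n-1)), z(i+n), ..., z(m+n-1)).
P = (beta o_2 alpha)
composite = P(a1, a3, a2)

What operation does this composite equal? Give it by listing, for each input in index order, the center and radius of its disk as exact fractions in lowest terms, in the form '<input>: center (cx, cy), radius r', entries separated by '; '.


a1: center (-1/4, 0), radius 1/9; a2: center (9/20, 9/20), radius 1/50; a3: center (9/20, 1/2), radius 1/50


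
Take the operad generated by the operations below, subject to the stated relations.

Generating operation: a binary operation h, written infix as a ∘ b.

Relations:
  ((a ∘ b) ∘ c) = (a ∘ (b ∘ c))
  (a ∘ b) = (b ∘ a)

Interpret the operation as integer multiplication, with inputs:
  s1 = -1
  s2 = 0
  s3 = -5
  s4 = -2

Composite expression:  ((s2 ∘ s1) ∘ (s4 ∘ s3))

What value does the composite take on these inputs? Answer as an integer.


(s2 ∘ s1) = 0
(s4 ∘ s3) = 10
((s2 ∘ s1) ∘ (s4 ∘ s3)) = 0

0


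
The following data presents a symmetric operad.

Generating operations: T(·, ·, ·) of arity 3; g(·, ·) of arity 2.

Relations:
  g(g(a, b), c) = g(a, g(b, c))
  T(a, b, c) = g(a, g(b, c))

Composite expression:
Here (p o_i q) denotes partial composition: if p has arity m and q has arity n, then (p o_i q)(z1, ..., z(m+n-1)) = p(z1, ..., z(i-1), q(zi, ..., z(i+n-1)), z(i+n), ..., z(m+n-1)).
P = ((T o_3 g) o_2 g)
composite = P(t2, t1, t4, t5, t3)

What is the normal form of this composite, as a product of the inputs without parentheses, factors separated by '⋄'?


t2 ⋄ t1 ⋄ t4 ⋄ t5 ⋄ t3

Associativity of T dissolves the nesting; only the t-input order survives.
g(t1, t4) reduces to t1 ⋄ t4
g(t5, t3) reduces to t5 ⋄ t3
T(t2, g(t1, t4), g(t5, t3)) reduces to t2 ⋄ t1 ⋄ t4 ⋄ t5 ⋄ t3


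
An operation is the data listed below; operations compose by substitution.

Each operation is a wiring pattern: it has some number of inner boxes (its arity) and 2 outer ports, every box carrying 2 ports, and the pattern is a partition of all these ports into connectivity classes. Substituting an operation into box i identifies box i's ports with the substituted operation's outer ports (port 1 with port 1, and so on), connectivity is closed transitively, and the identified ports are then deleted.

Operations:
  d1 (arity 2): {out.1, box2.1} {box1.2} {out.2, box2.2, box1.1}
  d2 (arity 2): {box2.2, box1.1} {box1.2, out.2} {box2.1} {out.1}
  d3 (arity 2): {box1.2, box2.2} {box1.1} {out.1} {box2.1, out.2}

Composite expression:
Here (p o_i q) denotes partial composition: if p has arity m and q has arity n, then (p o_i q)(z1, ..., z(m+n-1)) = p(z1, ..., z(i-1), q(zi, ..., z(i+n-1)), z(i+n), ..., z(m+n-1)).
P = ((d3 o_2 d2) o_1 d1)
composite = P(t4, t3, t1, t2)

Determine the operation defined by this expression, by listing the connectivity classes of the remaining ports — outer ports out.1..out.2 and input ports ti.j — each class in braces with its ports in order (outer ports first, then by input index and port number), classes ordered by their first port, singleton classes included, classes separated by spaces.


{out.1} {out.2} {t1.1, t2.2} {t1.2, t3.2, t4.1} {t2.1} {t3.1} {t4.2}

Connectivity passes through glued d3-boundaries; trace each wire chain.
composing d1 on (t4, t3), with out.j its own outer ports: {out.1, t3.1} {out.2, t3.2, t4.1} {t4.2}
composing d2 on (t1, t2), with out.j its own outer ports: {out.1} {out.2, t1.2} {t1.1, t2.2} {t2.1}
composing d3 on (t4, t3, t1, t2), with out.j its own outer ports: {out.1} {out.2} {t1.1, t2.2} {t1.2, t3.2, t4.1} {t2.1} {t3.1} {t4.2}


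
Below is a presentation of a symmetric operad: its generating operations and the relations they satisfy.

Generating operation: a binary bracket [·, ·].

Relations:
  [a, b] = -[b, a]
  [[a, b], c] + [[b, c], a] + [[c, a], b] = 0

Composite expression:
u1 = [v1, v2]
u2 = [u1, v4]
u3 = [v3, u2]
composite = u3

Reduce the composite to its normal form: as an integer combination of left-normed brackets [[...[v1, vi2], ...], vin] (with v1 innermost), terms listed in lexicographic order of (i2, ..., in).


-[[[v1, v2], v4], v3]

In the tensor algebra, words opening v1 carry the v1-anchored form.
Composite bracket: [v3, [[v1, v2], v4]]
Full expansion: 8 signed words from ab - ba (2^3 = 8).
Collect the words opening with v1:
  v1v2v4v3 appears with sign -1, giving the term -[[[v1, v2], v4], v3]


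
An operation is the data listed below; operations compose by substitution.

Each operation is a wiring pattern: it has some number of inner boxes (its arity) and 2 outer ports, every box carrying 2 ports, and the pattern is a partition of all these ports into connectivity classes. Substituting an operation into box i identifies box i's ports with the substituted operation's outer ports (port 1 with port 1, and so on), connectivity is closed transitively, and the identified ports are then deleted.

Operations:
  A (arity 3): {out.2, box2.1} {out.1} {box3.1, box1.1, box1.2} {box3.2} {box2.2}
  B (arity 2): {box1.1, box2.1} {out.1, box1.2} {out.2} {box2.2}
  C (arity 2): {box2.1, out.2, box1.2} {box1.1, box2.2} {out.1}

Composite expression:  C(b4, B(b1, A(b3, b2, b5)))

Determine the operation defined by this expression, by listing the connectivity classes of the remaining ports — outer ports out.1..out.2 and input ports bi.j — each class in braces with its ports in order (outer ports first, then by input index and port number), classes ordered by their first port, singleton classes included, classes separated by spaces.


{out.1} {out.2, b1.2, b4.2} {b1.1} {b2.1} {b2.2} {b3.1, b3.2, b5.1} {b4.1} {b5.2}

Substituting into C glues patterns; closure does the rest.
after A, the pattern on (b3, b2, b5) reads {out.1} {out.2, b2.1} {b2.2} {b3.1, b3.2, b5.1} {b5.2} (out.j = its outer ports)
after B, the pattern on (b1, b3, b2, b5) reads {out.1, b1.2} {out.2} {b1.1} {b2.1} {b2.2} {b3.1, b3.2, b5.1} {b5.2} (out.j = its outer ports)
after C, the pattern on (b4, b1, b3, b2, b5) reads {out.1} {out.2, b1.2, b4.2} {b1.1} {b2.1} {b2.2} {b3.1, b3.2, b5.1} {b4.1} {b5.2} (out.j = its outer ports)


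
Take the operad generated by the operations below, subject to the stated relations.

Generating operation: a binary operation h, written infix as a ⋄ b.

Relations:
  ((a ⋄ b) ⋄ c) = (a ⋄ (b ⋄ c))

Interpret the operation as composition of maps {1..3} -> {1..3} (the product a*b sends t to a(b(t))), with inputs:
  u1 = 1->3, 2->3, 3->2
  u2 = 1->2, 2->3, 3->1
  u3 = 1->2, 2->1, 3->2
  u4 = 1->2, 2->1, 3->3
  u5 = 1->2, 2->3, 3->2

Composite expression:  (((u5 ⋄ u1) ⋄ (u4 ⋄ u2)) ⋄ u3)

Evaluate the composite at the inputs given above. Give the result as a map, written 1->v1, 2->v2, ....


1->3, 2->2, 3->3

(u5 ⋄ u1) = 1->2, 2->2, 3->3
(u4 ⋄ u2) = 1->1, 2->3, 3->2
((u5 ⋄ u1) ⋄ (u4 ⋄ u2)) = 1->2, 2->3, 3->2
(((u5 ⋄ u1) ⋄ (u4 ⋄ u2)) ⋄ u3) = 1->3, 2->2, 3->3


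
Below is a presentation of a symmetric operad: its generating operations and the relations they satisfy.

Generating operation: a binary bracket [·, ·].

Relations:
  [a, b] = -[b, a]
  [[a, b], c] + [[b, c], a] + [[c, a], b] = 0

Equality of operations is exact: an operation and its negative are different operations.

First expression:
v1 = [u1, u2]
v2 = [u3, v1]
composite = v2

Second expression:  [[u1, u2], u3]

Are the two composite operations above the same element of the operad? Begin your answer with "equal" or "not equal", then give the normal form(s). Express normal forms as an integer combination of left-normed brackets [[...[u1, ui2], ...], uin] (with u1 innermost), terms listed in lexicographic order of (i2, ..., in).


not equal; the first gives -[[u1, u2], u3] and the second [[u1, u2], u3]

Reducing the first expression gives -[[u1, u2], u3]
Reducing the second expression gives [[u1, u2], u3]
The normal forms differ: not equal.


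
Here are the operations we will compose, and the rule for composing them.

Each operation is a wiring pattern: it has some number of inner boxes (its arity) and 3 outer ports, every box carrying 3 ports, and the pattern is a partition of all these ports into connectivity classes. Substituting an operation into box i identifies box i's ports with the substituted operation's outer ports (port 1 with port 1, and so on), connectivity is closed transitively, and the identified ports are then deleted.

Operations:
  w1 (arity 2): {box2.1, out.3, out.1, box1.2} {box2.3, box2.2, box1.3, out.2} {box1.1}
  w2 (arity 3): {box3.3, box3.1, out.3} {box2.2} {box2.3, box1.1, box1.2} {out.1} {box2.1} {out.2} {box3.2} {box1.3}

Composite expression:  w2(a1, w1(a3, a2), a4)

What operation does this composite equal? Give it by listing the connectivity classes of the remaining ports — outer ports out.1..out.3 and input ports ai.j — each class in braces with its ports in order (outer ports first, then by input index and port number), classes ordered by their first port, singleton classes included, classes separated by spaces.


{out.1} {out.2} {out.3, a4.1, a4.3} {a1.1, a1.2, a2.1, a3.2} {a1.3} {a2.2, a2.3, a3.3} {a3.1} {a4.2}

After gluing at w2, chains via deleted ports link the a-ports.
composing w1 on (a3, a2), with out.j its own outer ports: {out.1, out.3, a2.1, a3.2} {out.2, a2.2, a2.3, a3.3} {a3.1}
composing w2 on (a1, a3, a2, a4), with out.j its own outer ports: {out.1} {out.2} {out.3, a4.1, a4.3} {a1.1, a1.2, a2.1, a3.2} {a1.3} {a2.2, a2.3, a3.3} {a3.1} {a4.2}


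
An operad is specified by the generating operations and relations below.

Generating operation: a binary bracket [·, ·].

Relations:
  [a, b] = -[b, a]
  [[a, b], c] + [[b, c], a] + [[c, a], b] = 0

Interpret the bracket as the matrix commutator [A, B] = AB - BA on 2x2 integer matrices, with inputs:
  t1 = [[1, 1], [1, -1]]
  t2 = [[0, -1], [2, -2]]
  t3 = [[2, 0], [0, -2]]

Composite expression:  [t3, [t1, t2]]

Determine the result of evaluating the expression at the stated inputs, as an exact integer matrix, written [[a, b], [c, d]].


[[0, -16], [8, 0]]

[t1, t2] = [[3, -4], [-2, -3]]
[t3, [t1, t2]] = [[0, -16], [8, 0]]


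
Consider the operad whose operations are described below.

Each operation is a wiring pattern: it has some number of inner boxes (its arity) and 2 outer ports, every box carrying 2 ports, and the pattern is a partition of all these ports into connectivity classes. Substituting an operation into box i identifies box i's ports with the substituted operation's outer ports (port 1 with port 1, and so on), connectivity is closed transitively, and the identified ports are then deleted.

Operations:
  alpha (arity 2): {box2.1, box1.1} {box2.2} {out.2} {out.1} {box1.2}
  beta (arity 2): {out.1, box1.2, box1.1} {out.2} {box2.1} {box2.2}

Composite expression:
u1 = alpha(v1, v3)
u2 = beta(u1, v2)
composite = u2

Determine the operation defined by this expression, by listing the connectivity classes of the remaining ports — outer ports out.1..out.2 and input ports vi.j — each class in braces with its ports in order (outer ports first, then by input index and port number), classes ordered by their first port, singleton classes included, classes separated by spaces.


Two ports join when wires chain via beta-identified ports.
after alpha, the pattern on (v1, v3) reads {out.1} {out.2} {v1.1, v3.1} {v1.2} {v3.2} (out.j = its outer ports)
after beta, the pattern on (v1, v3, v2) reads {out.1} {out.2} {v1.1, v3.1} {v1.2} {v2.1} {v2.2} {v3.2} (out.j = its outer ports)

{out.1} {out.2} {v1.1, v3.1} {v1.2} {v2.1} {v2.2} {v3.2}


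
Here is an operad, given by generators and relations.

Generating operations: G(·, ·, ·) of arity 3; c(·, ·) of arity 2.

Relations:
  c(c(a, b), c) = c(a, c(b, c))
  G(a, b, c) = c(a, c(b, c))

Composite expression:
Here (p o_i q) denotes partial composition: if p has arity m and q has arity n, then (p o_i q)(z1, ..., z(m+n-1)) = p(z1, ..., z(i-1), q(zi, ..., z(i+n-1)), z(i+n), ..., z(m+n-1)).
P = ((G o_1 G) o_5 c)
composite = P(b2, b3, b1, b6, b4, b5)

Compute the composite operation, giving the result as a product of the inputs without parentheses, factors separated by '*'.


b2 * b3 * b1 * b6 * b4 * b5

Under associativity of G, the answer is the b's in reading order.
G(b2, b3, b1) spells out as b2 * b3 * b1
c(b4, b5) spells out as b4 * b5
G(G(b2, b3, b1), b6, c(b4, b5)) spells out as b2 * b3 * b1 * b6 * b4 * b5


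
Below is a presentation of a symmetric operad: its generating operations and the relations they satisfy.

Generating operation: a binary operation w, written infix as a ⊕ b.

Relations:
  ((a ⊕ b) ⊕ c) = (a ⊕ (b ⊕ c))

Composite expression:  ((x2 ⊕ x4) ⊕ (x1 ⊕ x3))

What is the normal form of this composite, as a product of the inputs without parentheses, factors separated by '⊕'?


x2 ⊕ x4 ⊕ x1 ⊕ x3

All parenthesizations of w agree; list the x-inputs left to right.
(x2 ⊕ x4) collapses to x2 ⊕ x4
(x1 ⊕ x3) collapses to x1 ⊕ x3
((x2 ⊕ x4) ⊕ (x1 ⊕ x3)) collapses to x2 ⊕ x4 ⊕ x1 ⊕ x3


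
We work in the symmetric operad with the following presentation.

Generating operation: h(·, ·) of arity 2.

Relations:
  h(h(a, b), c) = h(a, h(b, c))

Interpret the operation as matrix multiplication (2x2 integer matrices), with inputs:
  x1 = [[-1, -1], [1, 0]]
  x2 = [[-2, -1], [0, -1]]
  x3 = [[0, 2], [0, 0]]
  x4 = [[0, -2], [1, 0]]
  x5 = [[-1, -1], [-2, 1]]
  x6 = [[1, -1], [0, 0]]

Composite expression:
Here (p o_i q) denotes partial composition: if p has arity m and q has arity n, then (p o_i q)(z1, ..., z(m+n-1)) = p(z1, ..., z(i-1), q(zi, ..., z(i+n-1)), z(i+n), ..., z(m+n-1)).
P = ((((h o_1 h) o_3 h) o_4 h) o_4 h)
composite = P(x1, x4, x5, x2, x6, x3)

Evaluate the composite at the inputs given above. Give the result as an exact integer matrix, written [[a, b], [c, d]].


[[0, 12], [0, -16]]

h(x1, x4) = [[-1, 2], [0, -2]]
h(x2, x6) = [[-2, 2], [0, 0]]
h(h(x2, x6), x3) = [[0, -4], [0, 0]]
h(x5, h(h(x2, x6), x3)) = [[0, 4], [0, 8]]
h(h(x1, x4), h(x5, h(h(x2, x6), x3))) = [[0, 12], [0, -16]]


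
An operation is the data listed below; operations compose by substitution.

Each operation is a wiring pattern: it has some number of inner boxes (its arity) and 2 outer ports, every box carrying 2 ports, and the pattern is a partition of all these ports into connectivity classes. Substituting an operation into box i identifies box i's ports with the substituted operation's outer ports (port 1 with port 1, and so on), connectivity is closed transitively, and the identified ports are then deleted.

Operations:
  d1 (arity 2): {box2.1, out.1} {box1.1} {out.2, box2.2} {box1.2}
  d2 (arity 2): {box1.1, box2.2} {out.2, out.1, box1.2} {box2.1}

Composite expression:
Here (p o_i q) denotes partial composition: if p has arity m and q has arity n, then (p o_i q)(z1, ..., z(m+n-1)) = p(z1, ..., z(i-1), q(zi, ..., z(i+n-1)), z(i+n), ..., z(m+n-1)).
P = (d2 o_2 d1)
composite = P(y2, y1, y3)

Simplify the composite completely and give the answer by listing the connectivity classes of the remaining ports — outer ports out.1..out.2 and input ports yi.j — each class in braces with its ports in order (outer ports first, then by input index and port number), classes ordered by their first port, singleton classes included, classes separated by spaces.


{out.1, out.2, y2.2} {y1.1} {y1.2} {y2.1, y3.2} {y3.1}

After gluing at d2, chains via deleted ports link the y-ports.
through d1, on inputs (y1, y3): {out.1, y3.1} {out.2, y3.2} {y1.1} {y1.2} (out.j = stage outer ports)
through d2, on inputs (y2, y1, y3): {out.1, out.2, y2.2} {y1.1} {y1.2} {y2.1, y3.2} {y3.1} (out.j = stage outer ports)


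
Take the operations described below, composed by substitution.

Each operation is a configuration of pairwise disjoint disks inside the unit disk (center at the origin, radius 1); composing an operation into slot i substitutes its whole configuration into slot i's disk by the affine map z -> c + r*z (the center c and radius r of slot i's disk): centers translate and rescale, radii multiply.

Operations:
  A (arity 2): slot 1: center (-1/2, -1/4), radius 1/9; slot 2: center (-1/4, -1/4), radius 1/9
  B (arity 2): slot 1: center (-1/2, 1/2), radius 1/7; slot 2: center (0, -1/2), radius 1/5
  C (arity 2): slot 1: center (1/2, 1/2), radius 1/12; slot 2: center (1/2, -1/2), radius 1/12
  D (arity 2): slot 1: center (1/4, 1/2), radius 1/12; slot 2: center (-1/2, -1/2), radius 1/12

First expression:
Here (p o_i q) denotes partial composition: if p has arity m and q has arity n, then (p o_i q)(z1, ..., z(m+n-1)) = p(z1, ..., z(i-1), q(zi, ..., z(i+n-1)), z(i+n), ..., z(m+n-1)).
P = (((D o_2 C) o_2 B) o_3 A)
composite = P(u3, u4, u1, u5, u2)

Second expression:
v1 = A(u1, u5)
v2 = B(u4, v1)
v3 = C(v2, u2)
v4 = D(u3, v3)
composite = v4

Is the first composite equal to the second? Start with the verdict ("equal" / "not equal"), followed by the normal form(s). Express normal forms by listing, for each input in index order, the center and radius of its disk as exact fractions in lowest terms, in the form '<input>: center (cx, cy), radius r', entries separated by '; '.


equal; both compose to u1: center (-661/1440, -1331/2880), radius 1/6480; u2: center (-11/24, -13/24), radius 1/144; u3: center (1/4, 1/2), radius 1/12; u4: center (-133/288, -131/288), radius 1/1008; u5: center (-1321/2880, -1331/2880), radius 1/6480

The first expression, normalized: u1: center (-661/1440, -1331/2880), radius 1/6480; u2: center (-11/24, -13/24), radius 1/144; u3: center (1/4, 1/2), radius 1/12; u4: center (-133/288, -131/288), radius 1/1008; u5: center (-1321/2880, -1331/2880), radius 1/6480
The second expression, normalized: u1: center (-661/1440, -1331/2880), radius 1/6480; u2: center (-11/24, -13/24), radius 1/144; u3: center (1/4, 1/2), radius 1/12; u4: center (-133/288, -131/288), radius 1/1008; u5: center (-1321/2880, -1331/2880), radius 1/6480
Both agree, so they are equal.


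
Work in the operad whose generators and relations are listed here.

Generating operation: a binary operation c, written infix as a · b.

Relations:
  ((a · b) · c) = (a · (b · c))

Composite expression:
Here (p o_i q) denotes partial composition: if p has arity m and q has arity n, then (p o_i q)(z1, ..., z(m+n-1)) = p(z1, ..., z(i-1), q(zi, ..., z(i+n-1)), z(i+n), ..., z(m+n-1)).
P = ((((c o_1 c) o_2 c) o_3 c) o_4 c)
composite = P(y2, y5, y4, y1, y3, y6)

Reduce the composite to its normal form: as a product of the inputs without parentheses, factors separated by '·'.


Key point: c is associative — brackets drop, the y-order remains.
(y1 · y3) spells out as y1 · y3
(y4 · (y1 · y3)) spells out as y4 · y1 · y3
(y5 · (y4 · (y1 · y3))) spells out as y5 · y4 · y1 · y3
(y2 · (y5 · (y4 · (y1 · y3)))) spells out as y2 · y5 · y4 · y1 · y3
((y2 · (y5 · (y4 · (y1 · y3)))) · y6) spells out as y2 · y5 · y4 · y1 · y3 · y6

y2 · y5 · y4 · y1 · y3 · y6


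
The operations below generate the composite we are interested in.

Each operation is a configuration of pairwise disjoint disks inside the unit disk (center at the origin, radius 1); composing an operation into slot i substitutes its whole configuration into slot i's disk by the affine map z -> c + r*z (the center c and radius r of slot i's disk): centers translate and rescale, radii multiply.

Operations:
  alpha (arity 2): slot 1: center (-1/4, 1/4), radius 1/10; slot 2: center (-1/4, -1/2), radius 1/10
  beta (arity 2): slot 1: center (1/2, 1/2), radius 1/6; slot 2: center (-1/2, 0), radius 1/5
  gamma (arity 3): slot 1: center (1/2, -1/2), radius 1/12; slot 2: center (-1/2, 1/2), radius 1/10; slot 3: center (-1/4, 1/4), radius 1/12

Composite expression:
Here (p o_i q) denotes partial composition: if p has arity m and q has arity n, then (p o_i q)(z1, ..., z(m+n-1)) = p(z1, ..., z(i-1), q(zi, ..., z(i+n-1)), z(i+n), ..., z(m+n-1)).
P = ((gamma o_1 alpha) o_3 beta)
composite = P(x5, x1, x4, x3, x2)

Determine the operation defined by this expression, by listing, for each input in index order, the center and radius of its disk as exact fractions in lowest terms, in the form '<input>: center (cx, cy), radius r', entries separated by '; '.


x1: center (23/48, -13/24), radius 1/120; x2: center (-1/4, 1/4), radius 1/12; x3: center (-11/20, 1/2), radius 1/50; x4: center (-9/20, 11/20), radius 1/60; x5: center (23/48, -23/48), radius 1/120

Each x-disk chains the slot maps above it in gamma; radii multiply.
input x5: applying the 2 nested substitutions gives center (23/48, -23/48), radius 1/120
input x1: applying the 2 nested substitutions gives center (23/48, -13/24), radius 1/120
input x4: applying the 2 nested substitutions gives center (-9/20, 11/20), radius 1/60
input x3: applying the 2 nested substitutions gives center (-11/20, 1/2), radius 1/50
input x2: applying the 1 nested substitution gives center (-1/4, 1/4), radius 1/12
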